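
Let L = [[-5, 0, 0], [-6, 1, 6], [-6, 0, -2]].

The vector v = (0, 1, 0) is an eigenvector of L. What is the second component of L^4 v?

1

First find the eigenvalue: Lv = (0, 1, 0) = 1·(0, 1, 0), so λ = 1.
Then L^4 v = λ^4·v = 1^4·(0, 1, 0) = 1·(0, 1, 0) = (0, 1, 0).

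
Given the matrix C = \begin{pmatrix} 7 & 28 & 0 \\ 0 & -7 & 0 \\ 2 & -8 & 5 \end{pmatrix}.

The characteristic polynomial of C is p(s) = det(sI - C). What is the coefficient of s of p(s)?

p(s) = s^3 - 5s^2 - 49s + 245.
The coefficient of s is -49.

-49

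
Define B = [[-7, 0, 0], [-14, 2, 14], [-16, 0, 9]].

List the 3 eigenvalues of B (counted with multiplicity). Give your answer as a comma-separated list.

-7, 2, 9

Set up det(sI - B) = 0.
Cofactor expansion gives p(s) = s^3 - 4s^2 - 59s + 126.
Since p(2) = 0, s = 2 is a root.
Factor out (s - 2): p(s) = (s - 2)·(s^2 - 2s - 63).
The quadratic factors as (s + 7)·(s - 9).
Eigenvalues: -7, 2, 9.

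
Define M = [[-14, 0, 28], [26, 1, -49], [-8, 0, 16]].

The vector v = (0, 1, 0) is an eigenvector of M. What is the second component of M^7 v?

First find the eigenvalue: Mv = (0, 1, 0) = 1·(0, 1, 0), so λ = 1.
Then M^7 v = λ^7·v = 1^7·(0, 1, 0) = 1·(0, 1, 0) = (0, 1, 0).

1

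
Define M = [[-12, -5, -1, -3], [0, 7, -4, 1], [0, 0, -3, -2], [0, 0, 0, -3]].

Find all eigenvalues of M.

-12, -3, -3, 7

M is upper triangular, so its eigenvalues are the diagonal entries.
Diagonal: -12, 7, -3, -3.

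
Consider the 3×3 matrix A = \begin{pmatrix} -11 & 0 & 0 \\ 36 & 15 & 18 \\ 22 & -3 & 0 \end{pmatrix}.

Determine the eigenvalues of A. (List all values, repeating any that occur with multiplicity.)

-11, 6, 9

Set up det(lambda·I - A) = 0.
Cofactor expansion gives p(lambda) = lambda^3 - 4·lambda^2 - 111·lambda + 594.
Try lambda = 9: p(9) = 0, so 9 is a root.
Factor out (lambda - 9): p(lambda) = (lambda - 9)·(lambda^2 + 5·lambda - 66).
The quadratic factors as (lambda + 11)·(lambda - 6).
Eigenvalues: -11, 6, 9.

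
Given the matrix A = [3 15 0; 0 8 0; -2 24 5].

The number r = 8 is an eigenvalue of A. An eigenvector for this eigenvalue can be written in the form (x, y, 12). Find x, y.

We need (A - 8I)v = 0.
A - 8I = [[-5, 15, 0], [0, 0, 0], [-2, 24, -3]].
Row 1: (-5)·x + (15)·y + (0)·12 = 0
Row 2: (0)·x + (0)·y + (0)·12 = 0
Row 3: (-2)·x + (24)·y + (-3)·12 = 0
Solving gives x = 6, y = 2.
Check: A·(6, 2, 12) = (48, 16, 96) = 8·(6, 2, 12).

6, 2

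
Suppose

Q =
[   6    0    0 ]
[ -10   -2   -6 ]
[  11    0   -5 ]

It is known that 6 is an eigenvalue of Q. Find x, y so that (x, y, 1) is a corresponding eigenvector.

1, -2

We need (Q - 6I)v = 0.
Q - 6I = [[0, 0, 0], [-10, -8, -6], [11, 0, -11]].
Row 1: (0)·x + (0)·y + (0)·1 = 0
Row 2: (-10)·x + (-8)·y + (-6)·1 = 0
Row 3: (11)·x + (0)·y + (-11)·1 = 0
Solving gives x = 1, y = -2.
Check: Q·(1, -2, 1) = (6, -12, 6) = 6·(1, -2, 1).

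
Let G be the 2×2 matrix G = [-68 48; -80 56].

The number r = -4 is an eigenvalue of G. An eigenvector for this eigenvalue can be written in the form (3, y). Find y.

We need (G + 4I)v = 0.
G + 4I = [[-64, 48], [-80, 60]].
Row 1: (-64)·3 + (48)·y = 0
Row 2: (-80)·3 + (60)·y = 0
Solving gives y = 4.
Check: G·(3, 4) = (-12, -16) = -4·(3, 4).

4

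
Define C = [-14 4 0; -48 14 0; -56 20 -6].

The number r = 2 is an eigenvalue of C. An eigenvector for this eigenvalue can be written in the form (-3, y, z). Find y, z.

-12, -9

We need (C - 2I)v = 0.
C - 2I = [[-16, 4, 0], [-48, 12, 0], [-56, 20, -8]].
Row 1: (-16)·-3 + (4)·y + (0)·z = 0
Row 2: (-48)·-3 + (12)·y + (0)·z = 0
Row 3: (-56)·-3 + (20)·y + (-8)·z = 0
Solving gives y = -12, z = -9.
Check: C·(-3, -12, -9) = (-6, -24, -18) = 2·(-3, -12, -9).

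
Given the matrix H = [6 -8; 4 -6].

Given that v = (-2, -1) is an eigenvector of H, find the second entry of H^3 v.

-8

First find the eigenvalue: Hv = (-4, -2) = 2·(-2, -1), so λ = 2.
Then H^3 v = λ^3·v = 2^3·(-2, -1) = 8·(-2, -1) = (-16, -8).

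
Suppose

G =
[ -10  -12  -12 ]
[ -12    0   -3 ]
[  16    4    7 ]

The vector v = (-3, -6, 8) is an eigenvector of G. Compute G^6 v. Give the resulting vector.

(-192, -384, 512)

First find the eigenvalue: Gv = (6, 12, -16) = -2·(-3, -6, 8), so λ = -2.
Then G^6 v = λ^6·v = (-2)^6·(-3, -6, 8) = 64·(-3, -6, 8) = (-192, -384, 512).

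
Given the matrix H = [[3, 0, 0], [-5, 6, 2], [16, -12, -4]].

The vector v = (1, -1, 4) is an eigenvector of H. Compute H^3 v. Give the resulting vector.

First find the eigenvalue: Hv = (3, -3, 12) = 3·(1, -1, 4), so λ = 3.
Then H^3 v = λ^3·v = 3^3·(1, -1, 4) = 27·(1, -1, 4) = (27, -27, 108).

(27, -27, 108)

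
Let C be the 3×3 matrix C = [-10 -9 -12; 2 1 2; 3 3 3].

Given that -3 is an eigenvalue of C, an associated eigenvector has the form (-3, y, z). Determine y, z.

We need (C + 3I)v = 0.
C + 3I = [[-7, -9, -12], [2, 4, 2], [3, 3, 6]].
Row 1: (-7)·-3 + (-9)·y + (-12)·z = 0
Row 2: (2)·-3 + (4)·y + (2)·z = 0
Row 3: (3)·-3 + (3)·y + (6)·z = 0
Solving gives y = 1, z = 1.
Check: C·(-3, 1, 1) = (9, -3, -3) = -3·(-3, 1, 1).

1, 1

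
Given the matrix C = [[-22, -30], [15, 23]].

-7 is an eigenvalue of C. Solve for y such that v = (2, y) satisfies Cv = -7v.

We need (C + 7I)v = 0.
C + 7I = [[-15, -30], [15, 30]].
Row 1: (-15)·2 + (-30)·y = 0
Row 2: (15)·2 + (30)·y = 0
Solving gives y = -1.
Check: C·(2, -1) = (-14, 7) = -7·(2, -1).

-1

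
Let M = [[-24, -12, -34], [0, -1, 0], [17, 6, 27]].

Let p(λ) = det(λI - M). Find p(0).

p(0) = det(0·I − M) = det(−M) = (−1)^3·det(M).
det(M) = 70, so p(0) = -70.

-70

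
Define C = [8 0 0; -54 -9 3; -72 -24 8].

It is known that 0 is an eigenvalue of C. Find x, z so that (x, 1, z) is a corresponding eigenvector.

We need (C)v = 0.
C = [[8, 0, 0], [-54, -9, 3], [-72, -24, 8]].
Row 1: (8)·x + (0)·1 + (0)·z = 0
Row 2: (-54)·x + (-9)·1 + (3)·z = 0
Row 3: (-72)·x + (-24)·1 + (8)·z = 0
Solving gives x = 0, z = 3.
Check: C·(0, 1, 3) = (0, 0, 0) = 0·(0, 1, 3).

0, 3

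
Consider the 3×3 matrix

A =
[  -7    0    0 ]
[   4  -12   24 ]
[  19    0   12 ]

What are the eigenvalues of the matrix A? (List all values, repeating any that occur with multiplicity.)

-12, -7, 12

Set up det(sI - A) = 0.
Expanding the 3×3 determinant: p(s) = s^3 + 7s^2 - 144s - 1008.
Try s = -7: p(-7) = 0, so -7 is a root.
Factor out (s + 7): p(s) = (s + 7)·(s^2 - 144).
The quadratic factors as (s + 12)·(s - 12).
Eigenvalues: -12, -7, 12.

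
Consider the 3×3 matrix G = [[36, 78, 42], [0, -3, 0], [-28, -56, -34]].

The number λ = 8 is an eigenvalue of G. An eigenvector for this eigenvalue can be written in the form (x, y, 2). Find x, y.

We need (G - 8I)v = 0.
G - 8I = [[28, 78, 42], [0, -11, 0], [-28, -56, -42]].
Row 1: (28)·x + (78)·y + (42)·2 = 0
Row 2: (0)·x + (-11)·y + (0)·2 = 0
Row 3: (-28)·x + (-56)·y + (-42)·2 = 0
Solving gives x = -3, y = 0.
Check: G·(-3, 0, 2) = (-24, 0, 16) = 8·(-3, 0, 2).

-3, 0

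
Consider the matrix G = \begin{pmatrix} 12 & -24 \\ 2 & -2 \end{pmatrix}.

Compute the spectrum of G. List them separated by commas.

det(G - lambda·I) = (12 - lambda)(-2 - lambda) - (-24)·(2) = lambda^2 - 10·lambda + 24.
This factors as (lambda - 4)·(lambda - 6) = 0.
Eigenvalues: 4, 6.

4, 6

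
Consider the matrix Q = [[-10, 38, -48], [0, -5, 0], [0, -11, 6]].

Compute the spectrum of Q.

-10, -5, 6

The characteristic polynomial is p(μ) = det(μI - Q).
Cofactor expansion gives p(μ) = μ^3 + 9μ^2 - 40μ - 300.
Try μ = 6: p(6) = 0, so 6 is a root.
Factor out (μ - 6): p(μ) = (μ - 6)·(μ^2 + 15μ + 50).
The quadratic factors as (μ + 10)·(μ + 5).
Eigenvalues: -10, -5, 6.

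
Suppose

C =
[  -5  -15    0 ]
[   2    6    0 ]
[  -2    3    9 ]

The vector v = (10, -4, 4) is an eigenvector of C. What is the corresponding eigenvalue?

1

Compute Cv: C·(10, -4, 4) = (10, -4, 4).
Since Cv = λv, compare component 1: 10 = λ·10, so λ = 1.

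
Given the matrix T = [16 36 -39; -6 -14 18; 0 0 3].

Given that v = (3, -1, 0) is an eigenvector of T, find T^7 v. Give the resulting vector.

First find the eigenvalue: Tv = (12, -4, 0) = 4·(3, -1, 0), so λ = 4.
Then T^7 v = λ^7·v = 4^7·(3, -1, 0) = 16384·(3, -1, 0) = (49152, -16384, 0).

(49152, -16384, 0)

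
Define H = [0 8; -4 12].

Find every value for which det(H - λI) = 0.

det(H - rI) = (0 - r)(12 - r) - (8)·(-4) = r^2 - 12r + 32.
This factors as (r - 4)·(r - 8) = 0.
Eigenvalues: 4, 8.

4, 8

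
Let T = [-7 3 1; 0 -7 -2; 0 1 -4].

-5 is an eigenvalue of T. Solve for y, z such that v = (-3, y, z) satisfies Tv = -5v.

-3, 3

We need (T + 5I)v = 0.
T + 5I = [[-2, 3, 1], [0, -2, -2], [0, 1, 1]].
Row 1: (-2)·-3 + (3)·y + (1)·z = 0
Row 2: (0)·-3 + (-2)·y + (-2)·z = 0
Row 3: (0)·-3 + (1)·y + (1)·z = 0
Solving gives y = -3, z = 3.
Check: T·(-3, -3, 3) = (15, 15, -15) = -5·(-3, -3, 3).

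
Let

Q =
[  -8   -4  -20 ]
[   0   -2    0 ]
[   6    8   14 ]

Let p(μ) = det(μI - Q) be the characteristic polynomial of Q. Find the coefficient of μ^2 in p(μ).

-4

The coefficient of μ^2 of det(μI - Q) is −trace(Q).
trace(Q) = (-8) + (-2) + (14) = 4, so the coefficient is -4.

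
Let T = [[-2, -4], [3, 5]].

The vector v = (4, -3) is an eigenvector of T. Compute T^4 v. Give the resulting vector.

First find the eigenvalue: Tv = (4, -3) = 1·(4, -3), so λ = 1.
Then T^4 v = λ^4·v = 1^4·(4, -3) = 1·(4, -3) = (4, -3).

(4, -3)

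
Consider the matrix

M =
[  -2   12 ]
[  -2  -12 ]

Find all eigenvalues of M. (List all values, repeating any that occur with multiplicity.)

det(M - λI) = (-2 - λ)(-12 - λ) - (12)·(-2) = λ^2 + 14λ + 48.
This factors as (λ + 8)·(λ + 6) = 0.
Eigenvalues: -8, -6.

-8, -6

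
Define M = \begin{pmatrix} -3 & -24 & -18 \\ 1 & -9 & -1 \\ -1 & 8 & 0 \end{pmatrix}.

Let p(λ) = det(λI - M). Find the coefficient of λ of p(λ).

41

p(λ) = λ^3 + 12λ^2 + 41λ + 30.
The coefficient of λ is 41.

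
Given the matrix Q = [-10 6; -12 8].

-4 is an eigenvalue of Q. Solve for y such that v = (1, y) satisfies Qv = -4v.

We need (Q + 4I)v = 0.
Q + 4I = [[-6, 6], [-12, 12]].
Row 1: (-6)·1 + (6)·y = 0
Row 2: (-12)·1 + (12)·y = 0
Solving gives y = 1.
Check: Q·(1, 1) = (-4, -4) = -4·(1, 1).

1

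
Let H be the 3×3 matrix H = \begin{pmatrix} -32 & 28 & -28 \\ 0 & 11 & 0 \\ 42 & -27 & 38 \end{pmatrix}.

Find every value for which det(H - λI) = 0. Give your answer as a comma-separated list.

The characteristic polynomial is p(λ) = det(λI - H).
Expanding the 3×3 determinant: p(λ) = λ^3 - 17λ^2 + 26λ + 440.
Rational-root test: λ = 11 gives p(11) = 0.
Dividing by (λ - 11) leaves λ^2 - 6λ - 40.
The quadratic factors as (λ + 4)·(λ - 10).
Eigenvalues: -4, 10, 11.

-4, 10, 11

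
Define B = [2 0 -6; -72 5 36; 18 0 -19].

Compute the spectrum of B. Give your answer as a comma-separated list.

The characteristic polynomial is p(t) = det(tI - B).
Cofactor expansion gives p(t) = t^3 + 12t^2 - 15t - 350.
Try t = 5: p(5) = 0, so 5 is a root.
Factor out (t - 5): p(t) = (t - 5)·(t^2 + 17t + 70).
The quadratic factors as (t + 10)·(t + 7).
Eigenvalues: -10, -7, 5.

-10, -7, 5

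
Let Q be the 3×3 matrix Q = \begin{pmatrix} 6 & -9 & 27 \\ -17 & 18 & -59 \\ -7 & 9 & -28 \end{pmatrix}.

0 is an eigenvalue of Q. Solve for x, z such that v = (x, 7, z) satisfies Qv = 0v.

We need (Q)v = 0.
Q = [[6, -9, 27], [-17, 18, -59], [-7, 9, -28]].
Row 1: (6)·x + (-9)·7 + (27)·z = 0
Row 2: (-17)·x + (18)·7 + (-59)·z = 0
Row 3: (-7)·x + (9)·7 + (-28)·z = 0
Solving gives x = -3, z = 3.
Check: Q·(-3, 7, 3) = (0, 0, 0) = 0·(-3, 7, 3).

-3, 3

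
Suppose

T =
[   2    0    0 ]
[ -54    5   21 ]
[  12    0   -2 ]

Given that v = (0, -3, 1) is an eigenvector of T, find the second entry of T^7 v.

384

First find the eigenvalue: Tv = (0, 6, -2) = -2·(0, -3, 1), so λ = -2.
Then T^7 v = λ^7·v = (-2)^7·(0, -3, 1) = -128·(0, -3, 1) = (0, 384, -128).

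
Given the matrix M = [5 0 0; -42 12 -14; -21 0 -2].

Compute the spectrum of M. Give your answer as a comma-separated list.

The characteristic polynomial is p(μ) = det(μI - M).
Expanding the 3×3 determinant: p(μ) = μ^3 - 15μ^2 + 26μ + 120.
Since p(5) = 0, μ = 5 is a root.
Factor out (μ - 5): p(μ) = (μ - 5)·(μ^2 - 10μ - 24).
The quadratic factors as (μ + 2)·(μ - 12).
Eigenvalues: -2, 5, 12.

-2, 5, 12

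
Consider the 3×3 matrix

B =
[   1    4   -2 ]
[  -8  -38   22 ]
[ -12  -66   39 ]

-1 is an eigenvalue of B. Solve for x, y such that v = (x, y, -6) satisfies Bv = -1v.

We need (B + 1I)v = 0.
B + 1I = [[2, 4, -2], [-8, -37, 22], [-12, -66, 40]].
Row 1: (2)·x + (4)·y + (-2)·-6 = 0
Row 2: (-8)·x + (-37)·y + (22)·-6 = 0
Row 3: (-12)·x + (-66)·y + (40)·-6 = 0
Solving gives x = 2, y = -4.
Check: B·(2, -4, -6) = (-2, 4, 6) = -1·(2, -4, -6).

2, -4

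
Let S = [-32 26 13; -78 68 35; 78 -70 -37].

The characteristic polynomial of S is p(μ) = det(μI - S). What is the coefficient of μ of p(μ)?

p(μ) = μ^3 + μ^2 - 44μ - 84.
The coefficient of μ is -44.

-44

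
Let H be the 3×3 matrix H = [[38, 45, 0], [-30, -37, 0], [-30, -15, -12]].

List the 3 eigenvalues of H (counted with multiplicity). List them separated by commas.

-12, -7, 8

Compute the characteristic polynomial p(λ) = det(λI - H).
Expanding the 3×3 determinant: p(λ) = λ^3 + 11λ^2 - 68λ - 672.
Rational-root test: λ = -7 gives p(-7) = 0.
Factor out (λ + 7): p(λ) = (λ + 7)·(λ^2 + 4λ - 96).
The quadratic factors as (λ + 12)·(λ - 8).
Eigenvalues: -12, -7, 8.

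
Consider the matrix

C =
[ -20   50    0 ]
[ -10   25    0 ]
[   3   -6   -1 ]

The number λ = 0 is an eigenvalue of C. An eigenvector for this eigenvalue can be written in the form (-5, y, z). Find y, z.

-2, -3

We need (C)v = 0.
C = [[-20, 50, 0], [-10, 25, 0], [3, -6, -1]].
Row 1: (-20)·-5 + (50)·y + (0)·z = 0
Row 2: (-10)·-5 + (25)·y + (0)·z = 0
Row 3: (3)·-5 + (-6)·y + (-1)·z = 0
Solving gives y = -2, z = -3.
Check: C·(-5, -2, -3) = (0, 0, 0) = 0·(-5, -2, -3).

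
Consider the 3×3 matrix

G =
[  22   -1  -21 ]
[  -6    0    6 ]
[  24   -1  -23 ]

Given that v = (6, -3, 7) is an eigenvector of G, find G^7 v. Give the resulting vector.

First find the eigenvalue: Gv = (-12, 6, -14) = -2·(6, -3, 7), so λ = -2.
Then G^7 v = λ^7·v = (-2)^7·(6, -3, 7) = -128·(6, -3, 7) = (-768, 384, -896).

(-768, 384, -896)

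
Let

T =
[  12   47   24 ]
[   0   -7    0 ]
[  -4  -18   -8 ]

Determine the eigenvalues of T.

-7, 0, 4

Set up det(rI - T) = 0.
Cofactor expansion gives p(r) = r^3 + 3r^2 - 28r.
Rational-root test: r = 4 gives p(4) = 0.
Dividing by (r - 4) leaves r^2 + 7r.
The quadratic factors as (r + 7)·r.
Eigenvalues: -7, 0, 4.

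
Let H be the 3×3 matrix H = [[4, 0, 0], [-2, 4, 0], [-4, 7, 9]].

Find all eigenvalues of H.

H is lower triangular, so its eigenvalues are the diagonal entries.
Diagonal: 4, 4, 9.

4, 4, 9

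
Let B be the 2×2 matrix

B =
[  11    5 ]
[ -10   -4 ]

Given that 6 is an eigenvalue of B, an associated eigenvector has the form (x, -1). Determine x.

We need (B - 6I)v = 0.
B - 6I = [[5, 5], [-10, -10]].
Row 1: (5)·x + (5)·-1 = 0
Row 2: (-10)·x + (-10)·-1 = 0
Solving gives x = 1.
Check: B·(1, -1) = (6, -6) = 6·(1, -1).

1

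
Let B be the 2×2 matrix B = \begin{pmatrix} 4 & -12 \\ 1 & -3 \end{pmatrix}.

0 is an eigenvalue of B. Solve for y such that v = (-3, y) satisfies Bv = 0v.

-1

We need (B)v = 0.
B = [[4, -12], [1, -3]].
Row 1: (4)·-3 + (-12)·y = 0
Row 2: (1)·-3 + (-3)·y = 0
Solving gives y = -1.
Check: B·(-3, -1) = (0, 0) = 0·(-3, -1).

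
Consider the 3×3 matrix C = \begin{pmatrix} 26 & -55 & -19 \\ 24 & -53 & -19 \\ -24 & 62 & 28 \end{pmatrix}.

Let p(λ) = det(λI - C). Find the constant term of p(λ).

p(λ) = λ^3 - λ^2 - 92λ + 180.
The constant term is 180.

180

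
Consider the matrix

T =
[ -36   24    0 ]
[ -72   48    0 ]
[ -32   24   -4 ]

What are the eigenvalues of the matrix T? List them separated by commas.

The characteristic polynomial is p(μ) = det(μI - T).
Cofactor expansion gives p(μ) = μ^3 - 8μ^2 - 48μ.
Since p(0) = 0, μ = 0 is a root.
Dividing by μ leaves μ^2 - 8μ - 48.
The quadratic factors as (μ + 4)·(μ - 12).
Eigenvalues: -4, 0, 12.

-4, 0, 12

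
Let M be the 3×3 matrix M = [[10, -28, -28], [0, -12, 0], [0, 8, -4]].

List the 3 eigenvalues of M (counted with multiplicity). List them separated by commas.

The characteristic polynomial is p(lambda) = det(lambda·I - M).
Expanding the 3×3 determinant: p(lambda) = lambda^3 + 6·lambda^2 - 112·lambda - 480.
Try lambda = -12: p(-12) = 0, so -12 is a root.
Factor out (lambda + 12): p(lambda) = (lambda + 12)·(lambda^2 - 6·lambda - 40).
The quadratic factors as (lambda + 4)·(lambda - 10).
Eigenvalues: -12, -4, 10.

-12, -4, 10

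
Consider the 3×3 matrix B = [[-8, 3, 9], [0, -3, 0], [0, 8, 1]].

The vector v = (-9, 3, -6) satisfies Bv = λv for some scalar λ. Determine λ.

-3

Compute Bv: B·(-9, 3, -6) = (27, -9, 18).
Since Bv = λv, compare component 1: 27 = λ·-9, so λ = -3.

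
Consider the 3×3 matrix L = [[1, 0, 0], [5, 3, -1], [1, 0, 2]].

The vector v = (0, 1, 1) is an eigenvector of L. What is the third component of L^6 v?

First find the eigenvalue: Lv = (0, 2, 2) = 2·(0, 1, 1), so λ = 2.
Then L^6 v = λ^6·v = 2^6·(0, 1, 1) = 64·(0, 1, 1) = (0, 64, 64).

64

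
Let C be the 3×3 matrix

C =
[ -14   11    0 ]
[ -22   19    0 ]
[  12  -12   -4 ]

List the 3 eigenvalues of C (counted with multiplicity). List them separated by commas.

Set up det(λI - C) = 0.
Cofactor expansion gives p(λ) = λ^3 - λ^2 - 44λ - 96.
Since p(-3) = 0, λ = -3 is a root.
Dividing by (λ + 3) leaves λ^2 - 4λ - 32.
The quadratic factors as (λ + 4)·(λ - 8).
Eigenvalues: -4, -3, 8.

-4, -3, 8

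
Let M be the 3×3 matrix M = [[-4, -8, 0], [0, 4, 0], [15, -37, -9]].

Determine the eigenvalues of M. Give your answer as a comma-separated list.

-9, -4, 4

The characteristic polynomial is p(r) = det(rI - M).
Expanding along the first row, p(r) = r^3 + 9r^2 - 16r - 144.
Rational-root test: r = -4 gives p(-4) = 0.
Dividing by (r + 4) leaves r^2 + 5r - 36.
The quadratic factors as (r + 9)·(r - 4).
Eigenvalues: -9, -4, 4.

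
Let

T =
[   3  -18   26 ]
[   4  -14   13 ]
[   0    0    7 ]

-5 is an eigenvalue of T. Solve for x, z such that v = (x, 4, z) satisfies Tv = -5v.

9, 0

We need (T + 5I)v = 0.
T + 5I = [[8, -18, 26], [4, -9, 13], [0, 0, 12]].
Row 1: (8)·x + (-18)·4 + (26)·z = 0
Row 2: (4)·x + (-9)·4 + (13)·z = 0
Row 3: (0)·x + (0)·4 + (12)·z = 0
Solving gives x = 9, z = 0.
Check: T·(9, 4, 0) = (-45, -20, 0) = -5·(9, 4, 0).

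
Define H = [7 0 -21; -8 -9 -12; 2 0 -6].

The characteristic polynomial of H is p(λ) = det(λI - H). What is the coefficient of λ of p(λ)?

-9

p(λ) = λ^3 + 8λ^2 - 9λ.
The coefficient of λ is -9.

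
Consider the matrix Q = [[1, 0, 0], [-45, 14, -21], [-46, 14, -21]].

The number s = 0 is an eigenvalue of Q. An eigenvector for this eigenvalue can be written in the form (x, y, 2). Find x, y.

We need (Q)v = 0.
Q = [[1, 0, 0], [-45, 14, -21], [-46, 14, -21]].
Row 1: (1)·x + (0)·y + (0)·2 = 0
Row 2: (-45)·x + (14)·y + (-21)·2 = 0
Row 3: (-46)·x + (14)·y + (-21)·2 = 0
Solving gives x = 0, y = 3.
Check: Q·(0, 3, 2) = (0, 0, 0) = 0·(0, 3, 2).

0, 3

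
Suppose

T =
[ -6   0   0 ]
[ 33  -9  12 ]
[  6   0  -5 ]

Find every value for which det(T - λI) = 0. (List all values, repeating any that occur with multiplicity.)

Set up det(λI - T) = 0.
Expanding the 3×3 determinant: p(λ) = λ^3 + 20λ^2 + 129λ + 270.
Since p(-5) = 0, λ = -5 is a root.
Factor out (λ + 5): p(λ) = (λ + 5)·(λ^2 + 15λ + 54).
The quadratic factors as (λ + 9)·(λ + 6).
Eigenvalues: -9, -6, -5.

-9, -6, -5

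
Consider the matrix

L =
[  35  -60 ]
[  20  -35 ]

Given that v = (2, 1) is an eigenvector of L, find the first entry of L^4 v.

First find the eigenvalue: Lv = (10, 5) = 5·(2, 1), so λ = 5.
Then L^4 v = λ^4·v = 5^4·(2, 1) = 625·(2, 1) = (1250, 625).

1250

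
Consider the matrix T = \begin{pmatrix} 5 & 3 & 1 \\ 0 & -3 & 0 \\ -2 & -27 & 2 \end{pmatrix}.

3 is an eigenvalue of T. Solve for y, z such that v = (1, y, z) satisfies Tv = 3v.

0, -2

We need (T - 3I)v = 0.
T - 3I = [[2, 3, 1], [0, -6, 0], [-2, -27, -1]].
Row 1: (2)·1 + (3)·y + (1)·z = 0
Row 2: (0)·1 + (-6)·y + (0)·z = 0
Row 3: (-2)·1 + (-27)·y + (-1)·z = 0
Solving gives y = 0, z = -2.
Check: T·(1, 0, -2) = (3, 0, -6) = 3·(1, 0, -2).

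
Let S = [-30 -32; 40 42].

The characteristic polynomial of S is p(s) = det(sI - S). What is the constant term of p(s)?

p(s) = s^2 - 12s + 20.
The constant term is 20.

20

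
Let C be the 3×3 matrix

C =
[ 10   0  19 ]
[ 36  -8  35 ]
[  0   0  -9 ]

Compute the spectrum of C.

The characteristic polynomial is p(λ) = det(λI - C).
Expanding the 3×3 determinant: p(λ) = λ^3 + 7λ^2 - 98λ - 720.
Rational-root test: λ = -9 gives p(-9) = 0.
Factor out (λ + 9): p(λ) = (λ + 9)·(λ^2 - 2λ - 80).
The quadratic factors as (λ + 8)·(λ - 10).
Eigenvalues: -9, -8, 10.

-9, -8, 10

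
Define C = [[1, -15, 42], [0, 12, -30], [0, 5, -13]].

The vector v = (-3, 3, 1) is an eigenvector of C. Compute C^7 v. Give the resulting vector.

First find the eigenvalue: Cv = (-6, 6, 2) = 2·(-3, 3, 1), so λ = 2.
Then C^7 v = λ^7·v = 2^7·(-3, 3, 1) = 128·(-3, 3, 1) = (-384, 384, 128).

(-384, 384, 128)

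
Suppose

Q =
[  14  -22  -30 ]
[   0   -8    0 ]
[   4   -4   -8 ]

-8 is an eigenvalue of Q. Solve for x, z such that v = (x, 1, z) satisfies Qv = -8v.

1, 0

We need (Q + 8I)v = 0.
Q + 8I = [[22, -22, -30], [0, 0, 0], [4, -4, 0]].
Row 1: (22)·x + (-22)·1 + (-30)·z = 0
Row 2: (0)·x + (0)·1 + (0)·z = 0
Row 3: (4)·x + (-4)·1 + (0)·z = 0
Solving gives x = 1, z = 0.
Check: Q·(1, 1, 0) = (-8, -8, 0) = -8·(1, 1, 0).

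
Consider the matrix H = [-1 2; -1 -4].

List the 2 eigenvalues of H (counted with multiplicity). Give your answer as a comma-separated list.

det(H - tI) = (-1 - t)(-4 - t) - (2)·(-1) = t^2 + 5t + 6.
This factors as (t + 3)·(t + 2) = 0.
Eigenvalues: -3, -2.

-3, -2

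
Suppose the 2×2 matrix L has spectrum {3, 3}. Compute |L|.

9

det(L) is the product of the eigenvalues: (3) · (3) = 9.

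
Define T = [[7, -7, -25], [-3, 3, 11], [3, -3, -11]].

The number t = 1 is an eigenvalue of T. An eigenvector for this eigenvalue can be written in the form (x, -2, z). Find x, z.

We need (T - 1I)v = 0.
T - 1I = [[6, -7, -25], [-3, 2, 11], [3, -3, -12]].
Row 1: (6)·x + (-7)·-2 + (-25)·z = 0
Row 2: (-3)·x + (2)·-2 + (11)·z = 0
Row 3: (3)·x + (-3)·-2 + (-12)·z = 0
Solving gives x = 6, z = 2.
Check: T·(6, -2, 2) = (6, -2, 2) = 1·(6, -2, 2).

6, 2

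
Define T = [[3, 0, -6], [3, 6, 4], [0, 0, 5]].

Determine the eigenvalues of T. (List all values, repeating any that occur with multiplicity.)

Compute the characteristic polynomial p(lambda) = det(lambda·I - T).
Expanding the 3×3 determinant: p(lambda) = lambda^3 - 14·lambda^2 + 63·lambda - 90.
Try lambda = 5: p(5) = 0, so 5 is a root.
Dividing by (lambda - 5) leaves lambda^2 - 9·lambda + 18.
The quadratic factors as (lambda - 3)·(lambda - 6).
Eigenvalues: 3, 5, 6.

3, 5, 6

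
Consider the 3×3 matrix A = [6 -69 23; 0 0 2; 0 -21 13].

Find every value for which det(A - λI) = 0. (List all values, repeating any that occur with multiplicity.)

Set up det(lambda·I - A) = 0.
Expanding the 3×3 determinant: p(lambda) = lambda^3 - 19·lambda^2 + 120·lambda - 252.
Try lambda = 7: p(7) = 0, so 7 is a root.
Dividing by (lambda - 7) leaves lambda^2 - 12·lambda + 36.
The quadratic factor is (lambda - 6)^2.
Eigenvalues: 6, 6, 7.

6, 6, 7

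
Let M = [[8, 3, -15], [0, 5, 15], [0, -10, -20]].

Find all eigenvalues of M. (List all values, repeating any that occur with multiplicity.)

Set up det(λI - M) = 0.
Expanding along the first row, p(λ) = λ^3 + 7λ^2 - 70λ - 400.
Rational-root test: λ = 8 gives p(8) = 0.
Dividing by (λ - 8) leaves λ^2 + 15λ + 50.
The quadratic factors as (λ + 10)·(λ + 5).
Eigenvalues: -10, -5, 8.

-10, -5, 8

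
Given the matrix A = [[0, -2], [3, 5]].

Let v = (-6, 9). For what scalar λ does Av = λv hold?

3

Compute Av: A·(-6, 9) = (-18, 27).
Since Av = λv, compare component 1: -18 = λ·-6, so λ = 3.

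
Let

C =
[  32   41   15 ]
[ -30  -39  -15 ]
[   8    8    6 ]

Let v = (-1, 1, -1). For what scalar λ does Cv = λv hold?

Compute Cv: C·(-1, 1, -1) = (-6, 6, -6).
Since Cv = λv, compare component 1: -6 = λ·-1, so λ = 6.

6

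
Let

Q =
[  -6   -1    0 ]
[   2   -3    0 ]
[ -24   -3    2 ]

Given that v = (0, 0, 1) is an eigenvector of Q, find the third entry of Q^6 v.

64

First find the eigenvalue: Qv = (0, 0, 2) = 2·(0, 0, 1), so λ = 2.
Then Q^6 v = λ^6·v = 2^6·(0, 0, 1) = 64·(0, 0, 1) = (0, 0, 64).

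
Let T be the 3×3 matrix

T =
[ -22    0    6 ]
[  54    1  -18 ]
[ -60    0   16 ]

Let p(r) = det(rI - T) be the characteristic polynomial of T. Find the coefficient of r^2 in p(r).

The coefficient of r^2 of det(rI - T) is −trace(T).
trace(T) = (-22) + (1) + (16) = -5, so the coefficient is 5.

5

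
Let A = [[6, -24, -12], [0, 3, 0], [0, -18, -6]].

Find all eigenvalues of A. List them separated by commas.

-6, 3, 6

Set up det(sI - A) = 0.
Cofactor expansion gives p(s) = s^3 - 3s^2 - 36s + 108.
Try s = 3: p(3) = 0, so 3 is a root.
Factor out (s - 3): p(s) = (s - 3)·(s^2 - 36).
The quadratic factors as (s + 6)·(s - 6).
Eigenvalues: -6, 3, 6.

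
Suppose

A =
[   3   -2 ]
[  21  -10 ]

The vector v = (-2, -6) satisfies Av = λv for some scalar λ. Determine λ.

-3

Compute Av: A·(-2, -6) = (6, 18).
Since Av = λv, compare component 1: 6 = λ·-2, so λ = -3.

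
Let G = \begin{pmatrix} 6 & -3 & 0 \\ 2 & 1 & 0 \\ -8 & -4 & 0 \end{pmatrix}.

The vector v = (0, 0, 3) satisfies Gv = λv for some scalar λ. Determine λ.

Compute Gv: G·(0, 0, 3) = (0, 0, 0).
Since Gv = λv, compare component 3: 0 = λ·3, so λ = 0.

0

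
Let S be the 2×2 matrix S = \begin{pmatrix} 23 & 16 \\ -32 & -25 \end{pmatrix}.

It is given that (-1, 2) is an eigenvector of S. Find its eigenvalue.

-9

Compute Sv: S·(-1, 2) = (9, -18).
Since Sv = λv, compare component 1: 9 = λ·-1, so λ = -9.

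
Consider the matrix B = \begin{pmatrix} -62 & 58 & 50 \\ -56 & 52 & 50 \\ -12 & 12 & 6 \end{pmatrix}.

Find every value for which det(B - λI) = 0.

-6, -4, 6

Compute the characteristic polynomial p(λ) = det(λI - B).
Cofactor expansion gives p(λ) = λ^3 + 4λ^2 - 36λ - 144.
Try λ = 6: p(6) = 0, so 6 is a root.
Dividing by (λ - 6) leaves λ^2 + 10λ + 24.
The quadratic factors as (λ + 6)·(λ + 4).
Eigenvalues: -6, -4, 6.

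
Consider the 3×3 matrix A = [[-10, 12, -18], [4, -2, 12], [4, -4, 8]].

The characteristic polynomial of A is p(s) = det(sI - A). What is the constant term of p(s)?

p(s) = s^3 + 4s^2 - 4s - 16.
The constant term is -16.

-16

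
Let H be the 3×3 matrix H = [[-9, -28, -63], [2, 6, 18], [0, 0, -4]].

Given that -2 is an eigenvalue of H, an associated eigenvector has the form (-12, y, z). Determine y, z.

We need (H + 2I)v = 0.
H + 2I = [[-7, -28, -63], [2, 8, 18], [0, 0, -2]].
Row 1: (-7)·-12 + (-28)·y + (-63)·z = 0
Row 2: (2)·-12 + (8)·y + (18)·z = 0
Row 3: (0)·-12 + (0)·y + (-2)·z = 0
Solving gives y = 3, z = 0.
Check: H·(-12, 3, 0) = (24, -6, 0) = -2·(-12, 3, 0).

3, 0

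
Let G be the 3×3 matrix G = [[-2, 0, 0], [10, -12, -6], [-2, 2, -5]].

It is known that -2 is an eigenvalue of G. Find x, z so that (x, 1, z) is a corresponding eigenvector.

We need (G + 2I)v = 0.
G + 2I = [[0, 0, 0], [10, -10, -6], [-2, 2, -3]].
Row 1: (0)·x + (0)·1 + (0)·z = 0
Row 2: (10)·x + (-10)·1 + (-6)·z = 0
Row 3: (-2)·x + (2)·1 + (-3)·z = 0
Solving gives x = 1, z = 0.
Check: G·(1, 1, 0) = (-2, -2, 0) = -2·(1, 1, 0).

1, 0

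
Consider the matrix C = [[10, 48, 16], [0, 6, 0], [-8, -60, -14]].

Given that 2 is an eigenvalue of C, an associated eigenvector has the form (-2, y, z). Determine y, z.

0, 1

We need (C - 2I)v = 0.
C - 2I = [[8, 48, 16], [0, 4, 0], [-8, -60, -16]].
Row 1: (8)·-2 + (48)·y + (16)·z = 0
Row 2: (0)·-2 + (4)·y + (0)·z = 0
Row 3: (-8)·-2 + (-60)·y + (-16)·z = 0
Solving gives y = 0, z = 1.
Check: C·(-2, 0, 1) = (-4, 0, 2) = 2·(-2, 0, 1).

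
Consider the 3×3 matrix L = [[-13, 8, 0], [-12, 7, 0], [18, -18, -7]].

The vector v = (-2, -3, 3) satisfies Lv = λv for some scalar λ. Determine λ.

-1

Compute Lv: L·(-2, -3, 3) = (2, 3, -3).
Since Lv = λv, compare component 1: 2 = λ·-2, so λ = -1.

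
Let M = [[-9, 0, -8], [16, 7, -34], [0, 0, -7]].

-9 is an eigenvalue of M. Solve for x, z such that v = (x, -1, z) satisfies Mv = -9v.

We need (M + 9I)v = 0.
M + 9I = [[0, 0, -8], [16, 16, -34], [0, 0, 2]].
Row 1: (0)·x + (0)·-1 + (-8)·z = 0
Row 2: (16)·x + (16)·-1 + (-34)·z = 0
Row 3: (0)·x + (0)·-1 + (2)·z = 0
Solving gives x = 1, z = 0.
Check: M·(1, -1, 0) = (-9, 9, 0) = -9·(1, -1, 0).

1, 0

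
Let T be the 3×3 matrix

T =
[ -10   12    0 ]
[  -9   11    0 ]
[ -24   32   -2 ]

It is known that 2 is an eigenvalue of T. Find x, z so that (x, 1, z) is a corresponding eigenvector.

We need (T - 2I)v = 0.
T - 2I = [[-12, 12, 0], [-9, 9, 0], [-24, 32, -4]].
Row 1: (-12)·x + (12)·1 + (0)·z = 0
Row 2: (-9)·x + (9)·1 + (0)·z = 0
Row 3: (-24)·x + (32)·1 + (-4)·z = 0
Solving gives x = 1, z = 2.
Check: T·(1, 1, 2) = (2, 2, 4) = 2·(1, 1, 2).

1, 2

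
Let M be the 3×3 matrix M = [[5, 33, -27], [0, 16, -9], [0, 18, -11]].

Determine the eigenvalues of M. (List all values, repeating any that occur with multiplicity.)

Compute the characteristic polynomial p(t) = det(tI - M).
Cofactor expansion gives p(t) = t^3 - 10t^2 + 11t + 70.
Try t = -2: p(-2) = 0, so -2 is a root.
Dividing by (t + 2) leaves t^2 - 12t + 35.
The quadratic factors as (t - 5)·(t - 7).
Eigenvalues: -2, 5, 7.

-2, 5, 7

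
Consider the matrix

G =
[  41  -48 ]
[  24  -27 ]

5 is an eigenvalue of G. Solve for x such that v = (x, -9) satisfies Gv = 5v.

We need (G - 5I)v = 0.
G - 5I = [[36, -48], [24, -32]].
Row 1: (36)·x + (-48)·-9 = 0
Row 2: (24)·x + (-32)·-9 = 0
Solving gives x = -12.
Check: G·(-12, -9) = (-60, -45) = 5·(-12, -9).

-12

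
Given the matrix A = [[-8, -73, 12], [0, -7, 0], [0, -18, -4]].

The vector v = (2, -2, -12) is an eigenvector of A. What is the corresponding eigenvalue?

Compute Av: A·(2, -2, -12) = (-14, 14, 84).
Since Av = λv, compare component 1: -14 = λ·2, so λ = -7.

-7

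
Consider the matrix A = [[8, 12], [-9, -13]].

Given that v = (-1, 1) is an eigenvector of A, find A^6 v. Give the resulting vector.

First find the eigenvalue: Av = (4, -4) = -4·(-1, 1), so λ = -4.
Then A^6 v = λ^6·v = (-4)^6·(-1, 1) = 4096·(-1, 1) = (-4096, 4096).

(-4096, 4096)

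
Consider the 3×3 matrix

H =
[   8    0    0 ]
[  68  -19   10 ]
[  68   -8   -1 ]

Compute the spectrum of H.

Compute the characteristic polynomial p(μ) = det(μI - H).
Cofactor expansion gives p(μ) = μ^3 + 12μ^2 - 61μ - 792.
Try μ = 8: p(8) = 0, so 8 is a root.
Factor out (μ - 8): p(μ) = (μ - 8)·(μ^2 + 20μ + 99).
The quadratic factors as (μ + 11)·(μ + 9).
Eigenvalues: -11, -9, 8.

-11, -9, 8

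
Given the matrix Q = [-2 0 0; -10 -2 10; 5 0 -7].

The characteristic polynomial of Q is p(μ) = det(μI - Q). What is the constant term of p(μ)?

28

p(μ) = μ^3 + 11μ^2 + 32μ + 28.
The constant term is 28.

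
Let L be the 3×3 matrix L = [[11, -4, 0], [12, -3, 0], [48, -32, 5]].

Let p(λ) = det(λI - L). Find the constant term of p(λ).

-75

p(λ) = λ^3 - 13λ^2 + 55λ - 75.
The constant term is -75.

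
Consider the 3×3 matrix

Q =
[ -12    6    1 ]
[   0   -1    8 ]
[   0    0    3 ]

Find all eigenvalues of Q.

-12, -1, 3

Q is upper triangular, so its eigenvalues are the diagonal entries.
Diagonal: -12, -1, 3.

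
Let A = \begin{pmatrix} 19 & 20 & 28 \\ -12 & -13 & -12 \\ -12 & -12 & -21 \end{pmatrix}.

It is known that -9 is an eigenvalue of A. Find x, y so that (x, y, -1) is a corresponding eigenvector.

We need (A + 9I)v = 0.
A + 9I = [[28, 20, 28], [-12, -4, -12], [-12, -12, -12]].
Row 1: (28)·x + (20)·y + (28)·-1 = 0
Row 2: (-12)·x + (-4)·y + (-12)·-1 = 0
Row 3: (-12)·x + (-12)·y + (-12)·-1 = 0
Solving gives x = 1, y = 0.
Check: A·(1, 0, -1) = (-9, 0, 9) = -9·(1, 0, -1).

1, 0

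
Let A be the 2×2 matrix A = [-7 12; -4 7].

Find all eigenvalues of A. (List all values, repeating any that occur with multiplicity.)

det(A - μI) = (-7 - μ)(7 - μ) - (12)·(-4) = μ^2 - 1.
This factors as (μ + 1)·(μ - 1) = 0.
Eigenvalues: -1, 1.

-1, 1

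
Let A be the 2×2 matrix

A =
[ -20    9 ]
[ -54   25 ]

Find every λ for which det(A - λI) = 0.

det(A - lambda·I) = (-20 - lambda)(25 - lambda) - (9)·(-54) = lambda^2 - 5·lambda - 14.
This factors as (lambda + 2)·(lambda - 7) = 0.
Eigenvalues: -2, 7.

-2, 7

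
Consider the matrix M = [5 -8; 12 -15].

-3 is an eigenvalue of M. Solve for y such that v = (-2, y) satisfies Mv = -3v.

-2

We need (M + 3I)v = 0.
M + 3I = [[8, -8], [12, -12]].
Row 1: (8)·-2 + (-8)·y = 0
Row 2: (12)·-2 + (-12)·y = 0
Solving gives y = -2.
Check: M·(-2, -2) = (6, 6) = -3·(-2, -2).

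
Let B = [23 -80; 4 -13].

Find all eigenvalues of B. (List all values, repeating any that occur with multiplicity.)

3, 7

det(B - μI) = (23 - μ)(-13 - μ) - (-80)·(4) = μ^2 - 10μ + 21.
This factors as (μ - 3)·(μ - 7) = 0.
Eigenvalues: 3, 7.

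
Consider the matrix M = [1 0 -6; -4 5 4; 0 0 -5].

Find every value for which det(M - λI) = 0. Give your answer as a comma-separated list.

-5, 1, 5

Set up det(tI - M) = 0.
Cofactor expansion gives p(t) = t^3 - t^2 - 25t + 25.
Try t = 1: p(1) = 0, so 1 is a root.
Factor out (t - 1): p(t) = (t - 1)·(t^2 - 25).
The quadratic factors as (t + 5)·(t - 5).
Eigenvalues: -5, 1, 5.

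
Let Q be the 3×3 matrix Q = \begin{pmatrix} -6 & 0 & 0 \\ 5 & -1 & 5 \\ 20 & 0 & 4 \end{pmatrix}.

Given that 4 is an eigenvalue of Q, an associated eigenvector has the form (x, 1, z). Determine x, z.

We need (Q - 4I)v = 0.
Q - 4I = [[-10, 0, 0], [5, -5, 5], [20, 0, 0]].
Row 1: (-10)·x + (0)·1 + (0)·z = 0
Row 2: (5)·x + (-5)·1 + (5)·z = 0
Row 3: (20)·x + (0)·1 + (0)·z = 0
Solving gives x = 0, z = 1.
Check: Q·(0, 1, 1) = (0, 4, 4) = 4·(0, 1, 1).

0, 1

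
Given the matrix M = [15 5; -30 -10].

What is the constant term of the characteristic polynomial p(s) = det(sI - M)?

p(0) = det(0·I − M) = det(−M) = (−1)^2·det(M).
det(M) = 0, so p(0) = 0.

0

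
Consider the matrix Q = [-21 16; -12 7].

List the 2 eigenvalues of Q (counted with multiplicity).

-9, -5

det(Q - rI) = (-21 - r)(7 - r) - (16)·(-12) = r^2 + 14r + 45.
This factors as (r + 9)·(r + 5) = 0.
Eigenvalues: -9, -5.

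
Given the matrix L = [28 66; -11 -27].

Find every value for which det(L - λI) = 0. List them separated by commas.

-5, 6

det(L - λI) = (28 - λ)(-27 - λ) - (66)·(-11) = λ^2 - λ - 30.
This factors as (λ + 5)·(λ - 6) = 0.
Eigenvalues: -5, 6.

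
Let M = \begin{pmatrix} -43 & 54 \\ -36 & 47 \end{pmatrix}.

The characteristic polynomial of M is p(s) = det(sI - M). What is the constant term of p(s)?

p(s) = s^2 - 4s - 77.
The constant term is -77.

-77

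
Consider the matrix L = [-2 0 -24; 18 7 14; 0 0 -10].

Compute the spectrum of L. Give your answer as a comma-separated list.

Compute the characteristic polynomial p(μ) = det(μI - L).
Cofactor expansion gives p(μ) = μ^3 + 5μ^2 - 64μ - 140.
Rational-root test: μ = -2 gives p(-2) = 0.
Factor out (μ + 2): p(μ) = (μ + 2)·(μ^2 + 3μ - 70).
The quadratic factors as (μ + 10)·(μ - 7).
Eigenvalues: -10, -2, 7.

-10, -2, 7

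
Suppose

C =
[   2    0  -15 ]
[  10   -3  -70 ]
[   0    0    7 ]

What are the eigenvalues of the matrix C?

The characteristic polynomial is p(μ) = det(μI - C).
Expanding along the first row, p(μ) = μ^3 - 6μ^2 - 13μ + 42.
Rational-root test: μ = 7 gives p(7) = 0.
Factor out (μ - 7): p(μ) = (μ - 7)·(μ^2 + μ - 6).
The quadratic factors as (μ + 3)·(μ - 2).
Eigenvalues: -3, 2, 7.

-3, 2, 7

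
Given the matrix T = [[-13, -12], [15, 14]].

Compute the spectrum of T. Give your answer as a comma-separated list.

det(T - λI) = (-13 - λ)(14 - λ) - (-12)·(15) = λ^2 - λ - 2.
This factors as (λ + 1)·(λ - 2) = 0.
Eigenvalues: -1, 2.

-1, 2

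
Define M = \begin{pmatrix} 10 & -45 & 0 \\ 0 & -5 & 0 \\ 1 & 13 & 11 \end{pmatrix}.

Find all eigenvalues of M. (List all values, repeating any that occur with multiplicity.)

-5, 10, 11

Compute the characteristic polynomial p(λ) = det(λI - M).
Expanding along the first row, p(λ) = λ^3 - 16λ^2 + 5λ + 550.
Try λ = 10: p(10) = 0, so 10 is a root.
Factor out (λ - 10): p(λ) = (λ - 10)·(λ^2 - 6λ - 55).
The quadratic factors as (λ + 5)·(λ - 11).
Eigenvalues: -5, 10, 11.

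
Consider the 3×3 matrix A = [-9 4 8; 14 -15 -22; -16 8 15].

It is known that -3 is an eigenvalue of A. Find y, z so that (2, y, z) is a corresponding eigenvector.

-5, 4

We need (A + 3I)v = 0.
A + 3I = [[-6, 4, 8], [14, -12, -22], [-16, 8, 18]].
Row 1: (-6)·2 + (4)·y + (8)·z = 0
Row 2: (14)·2 + (-12)·y + (-22)·z = 0
Row 3: (-16)·2 + (8)·y + (18)·z = 0
Solving gives y = -5, z = 4.
Check: A·(2, -5, 4) = (-6, 15, -12) = -3·(2, -5, 4).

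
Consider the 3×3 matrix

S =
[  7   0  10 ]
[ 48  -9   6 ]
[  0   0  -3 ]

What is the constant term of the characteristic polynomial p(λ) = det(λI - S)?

p(0) = det(0·I − S) = det(−S) = (−1)^3·det(S).
det(S) = 189, so p(0) = -189.

-189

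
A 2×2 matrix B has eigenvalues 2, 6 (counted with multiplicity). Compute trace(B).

trace(B) is the sum of the eigenvalues: (2) + (6) = 8.

8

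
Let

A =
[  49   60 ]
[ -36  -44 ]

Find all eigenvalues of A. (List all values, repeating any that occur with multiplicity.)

det(A - rI) = (49 - r)(-44 - r) - (60)·(-36) = r^2 - 5r + 4.
This factors as (r - 1)·(r - 4) = 0.
Eigenvalues: 1, 4.

1, 4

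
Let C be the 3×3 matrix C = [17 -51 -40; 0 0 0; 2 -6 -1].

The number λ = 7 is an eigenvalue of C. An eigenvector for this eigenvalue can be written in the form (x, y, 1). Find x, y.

We need (C - 7I)v = 0.
C - 7I = [[10, -51, -40], [0, -7, 0], [2, -6, -8]].
Row 1: (10)·x + (-51)·y + (-40)·1 = 0
Row 2: (0)·x + (-7)·y + (0)·1 = 0
Row 3: (2)·x + (-6)·y + (-8)·1 = 0
Solving gives x = 4, y = 0.
Check: C·(4, 0, 1) = (28, 0, 7) = 7·(4, 0, 1).

4, 0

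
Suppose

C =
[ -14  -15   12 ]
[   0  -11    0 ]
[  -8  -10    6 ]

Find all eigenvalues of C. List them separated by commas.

-11, -6, -2

Set up det(lambda·I - C) = 0.
Cofactor expansion gives p(lambda) = lambda^3 + 19·lambda^2 + 100·lambda + 132.
Try lambda = -2: p(-2) = 0, so -2 is a root.
Dividing by (lambda + 2) leaves lambda^2 + 17·lambda + 66.
The quadratic factors as (lambda + 11)·(lambda + 6).
Eigenvalues: -11, -6, -2.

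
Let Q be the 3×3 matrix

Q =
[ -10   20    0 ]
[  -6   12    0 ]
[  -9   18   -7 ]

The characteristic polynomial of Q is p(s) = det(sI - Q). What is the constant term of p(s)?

0

p(s) = s^3 + 5s^2 - 14s.
The constant term is 0.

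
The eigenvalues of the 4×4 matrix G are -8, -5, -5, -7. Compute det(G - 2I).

If G has eigenvalues -8, -5, -5, -7, then G - 2I has eigenvalues -10, -7, -7, -9.
det(G - 2I) = (-10) · (-7) · (-7) · (-9) = 4410.

4410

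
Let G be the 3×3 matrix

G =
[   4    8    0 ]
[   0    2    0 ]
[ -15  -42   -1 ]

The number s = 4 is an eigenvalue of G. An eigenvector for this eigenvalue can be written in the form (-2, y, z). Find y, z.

0, 6

We need (G - 4I)v = 0.
G - 4I = [[0, 8, 0], [0, -2, 0], [-15, -42, -5]].
Row 1: (0)·-2 + (8)·y + (0)·z = 0
Row 2: (0)·-2 + (-2)·y + (0)·z = 0
Row 3: (-15)·-2 + (-42)·y + (-5)·z = 0
Solving gives y = 0, z = 6.
Check: G·(-2, 0, 6) = (-8, 0, 24) = 4·(-2, 0, 6).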